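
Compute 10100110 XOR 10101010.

XOR: 1 when bits differ
  10100110
^ 10101010
----------
  00001100
Decimal: 166 ^ 170 = 12



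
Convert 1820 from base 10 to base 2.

Using repeated division by 2:
1820 ÷ 2 = 910 remainder 0
910 ÷ 2 = 455 remainder 0
455 ÷ 2 = 227 remainder 1
227 ÷ 2 = 113 remainder 1
113 ÷ 2 = 56 remainder 1
56 ÷ 2 = 28 remainder 0
28 ÷ 2 = 14 remainder 0
14 ÷ 2 = 7 remainder 0
7 ÷ 2 = 3 remainder 1
3 ÷ 2 = 1 remainder 1
1 ÷ 2 = 0 remainder 1
Reading remainders bottom to top: 11100011100



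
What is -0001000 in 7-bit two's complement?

Original: 0001000
Step 1 - Invert all bits: 1110111
Step 2 - Add 1: 1111000
Verification: 0001000 + 1111000 = 10000000; discarding the end carry (carry out of the top bit) leaves the 7-bit value 0000000, as required for x + (-x)



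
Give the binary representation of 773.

Using repeated division by 2:
773 ÷ 2 = 386 remainder 1
386 ÷ 2 = 193 remainder 0
193 ÷ 2 = 96 remainder 1
96 ÷ 2 = 48 remainder 0
48 ÷ 2 = 24 remainder 0
24 ÷ 2 = 12 remainder 0
12 ÷ 2 = 6 remainder 0
6 ÷ 2 = 3 remainder 0
3 ÷ 2 = 1 remainder 1
1 ÷ 2 = 0 remainder 1
Reading remainders bottom to top: 1100000101



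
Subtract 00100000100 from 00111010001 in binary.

Method 1 - Direct subtraction (column by column from the right: bit − bit − borrow-in; if negative, add 2 and borrow 1 from the next column):
borrow: 00000011000
        00111010001
-       00100000100
-------------------
        00011001101

Method 2 - Add two's complement:
Two's complement of 00100000100: invert → 11011111011, add 1 → 11011111100
  00111010001
+ 11011111100
-------------
 100011001101  (end carry out of the top bit = 1)
Discarding the end carry: 00011001101
Decimal check:
  00111010001 = 256 + 128 + 64 + 16 + 1 = 465
  00100000100 = 256 + 4 = 260
  465 - 260 = 205, and 00011001101 = 128 + 64 + 8 + 4 + 1 = 205 ✓



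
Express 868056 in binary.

Using repeated division by 2:
868056 ÷ 2 = 434028 remainder 0
434028 ÷ 2 = 217014 remainder 0
217014 ÷ 2 = 108507 remainder 0
108507 ÷ 2 = 54253 remainder 1
54253 ÷ 2 = 27126 remainder 1
27126 ÷ 2 = 13563 remainder 0
13563 ÷ 2 = 6781 remainder 1
6781 ÷ 2 = 3390 remainder 1
3390 ÷ 2 = 1695 remainder 0
1695 ÷ 2 = 847 remainder 1
847 ÷ 2 = 423 remainder 1
423 ÷ 2 = 211 remainder 1
211 ÷ 2 = 105 remainder 1
105 ÷ 2 = 52 remainder 1
52 ÷ 2 = 26 remainder 0
26 ÷ 2 = 13 remainder 0
13 ÷ 2 = 6 remainder 1
6 ÷ 2 = 3 remainder 0
3 ÷ 2 = 1 remainder 1
1 ÷ 2 = 0 remainder 1
Reading remainders bottom to top: 11010011111011011000



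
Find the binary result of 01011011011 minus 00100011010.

Method 1 - Direct subtraction (column by column from the right: bit − bit − borrow-in; if negative, add 2 and borrow 1 from the next column):
borrow: 01000000000
        01011011011
-       00100011010
-------------------
        00111000001

Method 2 - Add two's complement:
Two's complement of 00100011010: invert → 11011100101, add 1 → 11011100110
  01011011011
+ 11011100110
-------------
 100111000001  (end carry out of the top bit = 1)
Discarding the end carry: 00111000001
Decimal check:
  01011011011 = 512 + 128 + 64 + 16 + 8 + 2 + 1 = 731
  00100011010 = 256 + 16 + 8 + 2 = 282
  731 - 282 = 449, and 00111000001 = 256 + 128 + 64 + 1 = 449 ✓



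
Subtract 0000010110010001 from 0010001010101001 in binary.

Method 1 - Direct subtraction (column by column from the right: bit − bit − borrow-in; if negative, add 2 and borrow 1 from the next column):
borrow: 0011101000100000
        0010001010101001
-       0000010110010001
------------------------
        0001110100011000

Method 2 - Add two's complement:
Two's complement of 0000010110010001: invert → 1111101001101110, add 1 → 1111101001101111
  0010001010101001
+ 1111101001101111
------------------
 10001110100011000  (end carry out of the top bit = 1)
Discarding the end carry: 0001110100011000
Decimal check:
  0010001010101001 = 8192 + 512 + 128 + 32 + 8 + 1 = 8873
  0000010110010001 = 1024 + 256 + 128 + 16 + 1 = 1425
  8873 - 1425 = 7448, and 0001110100011000 = 4096 + 2048 + 1024 + 256 + 16 + 8 = 7448 ✓



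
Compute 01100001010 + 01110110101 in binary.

Add column by column from the right: bit + bit + carry-in; write the sum mod 2, carry 1 when the sum is 2 or 3.
carry:  11000000000
        01100001010
+       01110110101
-------------------
       011010111111
(the carry out of the leftmost column, 0, becomes the leading bit)
Decimal check:
  01100001010 = 512 + 256 + 8 + 2 = 778
  01110110101 = 512 + 256 + 128 + 32 + 16 + 4 + 1 = 949
  778 + 949 = 1727, and 011010111111 = 1024 + 512 + 128 + 32 + 16 + 8 + 4 + 2 + 1 = 1727 ✓



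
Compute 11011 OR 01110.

OR: 1 when either bit is 1
  11011
| 01110
-------
  11111
Decimal: 27 | 14 = 31



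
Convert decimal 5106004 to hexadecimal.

Using repeated division by 16 (digits 10–15 are A–F):
5106004 ÷ 16 = 319125 remainder 4
319125 ÷ 16 = 19945 remainder 5
19945 ÷ 16 = 1246 remainder 9
1246 ÷ 16 = 77 remainder 14 (E)
77 ÷ 16 = 4 remainder 13 (D)
4 ÷ 16 = 0 remainder 4
Reading remainders bottom to top: 4DE954



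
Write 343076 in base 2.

Using repeated division by 2:
343076 ÷ 2 = 171538 remainder 0
171538 ÷ 2 = 85769 remainder 0
85769 ÷ 2 = 42884 remainder 1
42884 ÷ 2 = 21442 remainder 0
21442 ÷ 2 = 10721 remainder 0
10721 ÷ 2 = 5360 remainder 1
5360 ÷ 2 = 2680 remainder 0
2680 ÷ 2 = 1340 remainder 0
1340 ÷ 2 = 670 remainder 0
670 ÷ 2 = 335 remainder 0
335 ÷ 2 = 167 remainder 1
167 ÷ 2 = 83 remainder 1
83 ÷ 2 = 41 remainder 1
41 ÷ 2 = 20 remainder 1
20 ÷ 2 = 10 remainder 0
10 ÷ 2 = 5 remainder 0
5 ÷ 2 = 2 remainder 1
2 ÷ 2 = 1 remainder 0
1 ÷ 2 = 0 remainder 1
Reading remainders bottom to top: 1010011110000100100



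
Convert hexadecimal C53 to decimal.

Expand by place value (powers of 16):
Digit values: C = 12
C53 = 12 × 16^2 + 5 × 16^1 + 3 × 16^0
= 12 × 256 + 5 × 16 + 3 × 1
= 3072 + 80 + 3
= 3155



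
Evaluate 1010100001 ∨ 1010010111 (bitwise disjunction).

OR: 1 when either bit is 1
  1010100001
| 1010010111
------------
  1010110111
Decimal: 673 | 663 = 695



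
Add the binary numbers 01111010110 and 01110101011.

Add column by column from the right: bit + bit + carry-in; write the sum mod 2, carry 1 when the sum is 2 or 3.
carry:  11111111100
        01111010110
+       01110101011
-------------------
       011110000001
(the carry out of the leftmost column, 0, becomes the leading bit)
Decimal check:
  01111010110 = 512 + 256 + 128 + 64 + 16 + 4 + 2 = 982
  01110101011 = 512 + 256 + 128 + 32 + 8 + 2 + 1 = 939
  982 + 939 = 1921, and 011110000001 = 1024 + 512 + 256 + 128 + 1 = 1921 ✓



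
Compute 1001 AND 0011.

AND: 1 only when both bits are 1
  1001
& 0011
------
  0001
Decimal: 9 & 3 = 1



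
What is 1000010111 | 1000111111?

OR: 1 when either bit is 1
  1000010111
| 1000111111
------------
  1000111111
Decimal: 535 | 575 = 575



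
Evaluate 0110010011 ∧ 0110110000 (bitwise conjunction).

AND: 1 only when both bits are 1
  0110010011
& 0110110000
------------
  0110010000
Decimal: 403 & 432 = 400



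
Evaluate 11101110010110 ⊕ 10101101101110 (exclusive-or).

XOR: 1 when bits differ
  11101110010110
^ 10101101101110
----------------
  01000011111000
Decimal: 15254 ^ 11118 = 4344



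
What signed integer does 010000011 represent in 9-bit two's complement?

Binary: 010000011
Sign bit: 0 (non-negative)
Read directly as an unsigned value:
010000011 = 128 + 2 + 1 = 131
Value: 131



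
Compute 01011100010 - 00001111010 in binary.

Method 1 - Direct subtraction (column by column from the right: bit − bit − borrow-in; if negative, add 2 and borrow 1 from the next column):
borrow: 00011110000
        01011100010
-       00001111010
-------------------
        01001101000

Method 2 - Add two's complement:
Two's complement of 00001111010: invert → 11110000101, add 1 → 11110000110
  01011100010
+ 11110000110
-------------
 101001101000  (end carry out of the top bit = 1)
Discarding the end carry: 01001101000
Decimal check:
  01011100010 = 512 + 128 + 64 + 32 + 2 = 738
  00001111010 = 64 + 32 + 16 + 8 + 2 = 122
  738 - 122 = 616, and 01001101000 = 512 + 64 + 32 + 8 = 616 ✓



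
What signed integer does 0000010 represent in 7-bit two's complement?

Binary: 0000010
Sign bit: 0 (non-negative)
Read directly as an unsigned value:
0000010 = 2
Value: 2



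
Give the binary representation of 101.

Using repeated division by 2:
101 ÷ 2 = 50 remainder 1
50 ÷ 2 = 25 remainder 0
25 ÷ 2 = 12 remainder 1
12 ÷ 2 = 6 remainder 0
6 ÷ 2 = 3 remainder 0
3 ÷ 2 = 1 remainder 1
1 ÷ 2 = 0 remainder 1
Reading remainders bottom to top: 1100101



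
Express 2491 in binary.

Using repeated division by 2:
2491 ÷ 2 = 1245 remainder 1
1245 ÷ 2 = 622 remainder 1
622 ÷ 2 = 311 remainder 0
311 ÷ 2 = 155 remainder 1
155 ÷ 2 = 77 remainder 1
77 ÷ 2 = 38 remainder 1
38 ÷ 2 = 19 remainder 0
19 ÷ 2 = 9 remainder 1
9 ÷ 2 = 4 remainder 1
4 ÷ 2 = 2 remainder 0
2 ÷ 2 = 1 remainder 0
1 ÷ 2 = 0 remainder 1
Reading remainders bottom to top: 100110111011



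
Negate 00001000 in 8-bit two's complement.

Original: 00001000
Step 1 - Invert all bits: 11110111
Step 2 - Add 1: 11111000
Verification: 00001000 + 11111000 = 100000000; discarding the end carry (carry out of the top bit) leaves the 8-bit value 00000000, as required for x + (-x)



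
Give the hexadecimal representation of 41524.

Using repeated division by 16 (digits 10–15 are A–F):
41524 ÷ 16 = 2595 remainder 4
2595 ÷ 16 = 162 remainder 3
162 ÷ 16 = 10 remainder 2
10 ÷ 16 = 0 remainder 10 (A)
Reading remainders bottom to top: A234



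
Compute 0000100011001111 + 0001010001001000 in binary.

Add column by column from the right: bit + bit + carry-in; write the sum mod 2, carry 1 when the sum is 2 or 3.
carry:  0000000110010000
        0000100011001111
+       0001010001001000
------------------------
       00001110100010111
(the carry out of the leftmost column, 0, becomes the leading bit)
Decimal check:
  0000100011001111 = 2048 + 128 + 64 + 8 + 4 + 2 + 1 = 2255
  0001010001001000 = 4096 + 1024 + 64 + 8 = 5192
  2255 + 5192 = 7447, and 00001110100010111 = 4096 + 2048 + 1024 + 256 + 16 + 4 + 2 + 1 = 7447 ✓



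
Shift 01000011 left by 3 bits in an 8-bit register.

Original: 01000011 (decimal 67)
Shift left by 3 positions
Append 3 zeros on the right and drop the 3 high bits that overflow the 8-bit width
Result: 00011000 (decimal 24)
Equivalent: 67 << 3 = 67 × 2^3 = 536, truncated to 8 bits = 24



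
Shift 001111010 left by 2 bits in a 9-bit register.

Original: 001111010 (decimal 122)
Shift left by 2 positions
Append 2 zeros on the right
Result: 111101000 (decimal 488)
Equivalent: 122 << 2 = 122 × 2^2 = 488



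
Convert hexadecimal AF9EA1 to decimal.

Expand by place value (powers of 16):
Digit values: A = 10, F = 15, E = 14
AF9EA1 = 10 × 16^5 + 15 × 16^4 + 9 × 16^3 + 14 × 16^2 + 10 × 16^1 + 1 × 16^0
= 10 × 1048576 + 15 × 65536 + 9 × 4096 + 14 × 256 + 10 × 16 + 1 × 1
= 10485760 + 983040 + 36864 + 3584 + 160 + 1
= 11509409



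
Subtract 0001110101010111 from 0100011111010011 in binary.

Method 1 - Direct subtraction (column by column from the right: bit − bit − borrow-in; if negative, add 2 and borrow 1 from the next column):
borrow: 0111000011111000
        0100011111010011
-       0001110101010111
------------------------
        0010101001111100

Method 2 - Add two's complement:
Two's complement of 0001110101010111: invert → 1110001010101000, add 1 → 1110001010101001
  0100011111010011
+ 1110001010101001
------------------
 10010101001111100  (end carry out of the top bit = 1)
Discarding the end carry: 0010101001111100
Decimal check:
  0100011111010011 = 16384 + 1024 + 512 + 256 + 128 + 64 + 16 + 2 + 1 = 18387
  0001110101010111 = 4096 + 2048 + 1024 + 256 + 64 + 16 + 4 + 2 + 1 = 7511
  18387 - 7511 = 10876, and 0010101001111100 = 8192 + 2048 + 512 + 64 + 32 + 16 + 8 + 4 = 10876 ✓



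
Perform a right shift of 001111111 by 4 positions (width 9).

Original: 001111111 (decimal 127)
Shift right by 4 positions
Drop the 4 low bits; fill with zeros on the left
Result: 000000111 (decimal 7)
Equivalent: 127 >> 4 = 127 ÷ 2^4 = 7



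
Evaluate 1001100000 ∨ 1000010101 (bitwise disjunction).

OR: 1 when either bit is 1
  1001100000
| 1000010101
------------
  1001110101
Decimal: 608 | 533 = 629



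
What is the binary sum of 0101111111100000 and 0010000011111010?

Add column by column from the right: bit + bit + carry-in; write the sum mod 2, carry 1 when the sum is 2 or 3.
carry:  1111111111000000
        0101111111100000
+       0010000011111010
------------------------
       01000000011011010
(the carry out of the leftmost column, 0, becomes the leading bit)
Decimal check:
  0101111111100000 = 16384 + 4096 + 2048 + 1024 + 512 + 256 + 128 + 64 + 32 = 24544
  0010000011111010 = 8192 + 128 + 64 + 32 + 16 + 8 + 2 = 8442
  24544 + 8442 = 32986, and 01000000011011010 = 32768 + 128 + 64 + 16 + 8 + 2 = 32986 ✓



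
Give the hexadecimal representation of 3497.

Using repeated division by 16 (digits 10–15 are A–F):
3497 ÷ 16 = 218 remainder 9
218 ÷ 16 = 13 remainder 10 (A)
13 ÷ 16 = 0 remainder 13 (D)
Reading remainders bottom to top: DA9



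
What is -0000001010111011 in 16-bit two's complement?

Original: 0000001010111011
Step 1 - Invert all bits: 1111110101000100
Step 2 - Add 1: 1111110101000101
Verification: 0000001010111011 + 1111110101000101 = 10000000000000000; discarding the end carry (carry out of the top bit) leaves the 16-bit value 0000000000000000, as required for x + (-x)



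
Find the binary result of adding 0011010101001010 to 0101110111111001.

Add column by column from the right: bit + bit + carry-in; write the sum mod 2, carry 1 when the sum is 2 or 3.
carry:  1111101111110000
        0011010101001010
+       0101110111111001
------------------------
       01001001101000011
(the carry out of the leftmost column, 0, becomes the leading bit)
Decimal check:
  0011010101001010 = 8192 + 4096 + 1024 + 256 + 64 + 8 + 2 = 13642
  0101110111111001 = 16384 + 4096 + 2048 + 1024 + 256 + 128 + 64 + 32 + 16 + 8 + 1 = 24057
  13642 + 24057 = 37699, and 01001001101000011 = 32768 + 4096 + 512 + 256 + 64 + 2 + 1 = 37699 ✓



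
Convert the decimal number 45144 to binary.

Using repeated division by 2:
45144 ÷ 2 = 22572 remainder 0
22572 ÷ 2 = 11286 remainder 0
11286 ÷ 2 = 5643 remainder 0
5643 ÷ 2 = 2821 remainder 1
2821 ÷ 2 = 1410 remainder 1
1410 ÷ 2 = 705 remainder 0
705 ÷ 2 = 352 remainder 1
352 ÷ 2 = 176 remainder 0
176 ÷ 2 = 88 remainder 0
88 ÷ 2 = 44 remainder 0
44 ÷ 2 = 22 remainder 0
22 ÷ 2 = 11 remainder 0
11 ÷ 2 = 5 remainder 1
5 ÷ 2 = 2 remainder 1
2 ÷ 2 = 1 remainder 0
1 ÷ 2 = 0 remainder 1
Reading remainders bottom to top: 1011000001011000



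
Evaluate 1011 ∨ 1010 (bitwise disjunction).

OR: 1 when either bit is 1
  1011
| 1010
------
  1011
Decimal: 11 | 10 = 11



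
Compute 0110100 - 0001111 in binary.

Method 1 - Direct subtraction (column by column from the right: bit − bit − borrow-in; if negative, add 2 and borrow 1 from the next column):
borrow: 0011110
        0110100
-       0001111
---------------
        0100101

Method 2 - Add two's complement:
Two's complement of 0001111: invert → 1110000, add 1 → 1110001
  0110100
+ 1110001
---------
 10100101  (end carry out of the top bit = 1)
Discarding the end carry: 0100101
Decimal check:
  0110100 = 32 + 16 + 4 = 52
  0001111 = 8 + 4 + 2 + 1 = 15
  52 - 15 = 37, and 0100101 = 32 + 4 + 1 = 37 ✓



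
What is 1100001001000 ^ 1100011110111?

XOR: 1 when bits differ
  1100001001000
^ 1100011110111
---------------
  0000010111111
Decimal: 6216 ^ 6391 = 191



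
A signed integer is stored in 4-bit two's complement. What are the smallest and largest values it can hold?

For 4-bit two's complement:
Minimum: -2^3 = -8
Maximum: 2^3 - 1 = 7



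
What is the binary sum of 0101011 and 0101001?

Add column by column from the right: bit + bit + carry-in; write the sum mod 2, carry 1 when the sum is 2 or 3.
carry:  1010110
        0101011
+       0101001
---------------
       01010100
(the carry out of the leftmost column, 0, becomes the leading bit)
Decimal check:
  0101011 = 32 + 8 + 2 + 1 = 43
  0101001 = 32 + 8 + 1 = 41
  43 + 41 = 84, and 01010100 = 64 + 16 + 4 = 84 ✓



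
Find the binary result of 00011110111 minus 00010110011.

Method 1 - Direct subtraction (column by column from the right: bit − bit − borrow-in; if negative, add 2 and borrow 1 from the next column):
borrow: 00000000000
        00011110111
-       00010110011
-------------------
        00001000100

Method 2 - Add two's complement:
Two's complement of 00010110011: invert → 11101001100, add 1 → 11101001101
  00011110111
+ 11101001101
-------------
 100001000100  (end carry out of the top bit = 1)
Discarding the end carry: 00001000100
Decimal check:
  00011110111 = 128 + 64 + 32 + 16 + 4 + 2 + 1 = 247
  00010110011 = 128 + 32 + 16 + 2 + 1 = 179
  247 - 179 = 68, and 00001000100 = 64 + 4 = 68 ✓



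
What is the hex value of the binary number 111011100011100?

Group into 4-bit nibbles from right:
  0111 = 7
  0111 = 7
  0001 = 1
  1100 = C
Result: 771C



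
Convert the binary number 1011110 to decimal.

Sum of powers of 2 for each 1-bit:
2^1 + 2^2 + 2^3 + 2^4 + 2^6
= 2 + 4 + 8 + 16 + 64
= 94



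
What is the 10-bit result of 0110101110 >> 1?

Original: 0110101110 (decimal 430)
Shift right by 1 position
Drop the 1 low bit; fill with zero on the left
Result: 0011010111 (decimal 215)
Equivalent: 430 >> 1 = 430 ÷ 2^1 = 215



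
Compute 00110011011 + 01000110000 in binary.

Add column by column from the right: bit + bit + carry-in; write the sum mod 2, carry 1 when the sum is 2 or 3.
carry:  00001100000
        00110011011
+       01000110000
-------------------
       001111001011
(the carry out of the leftmost column, 0, becomes the leading bit)
Decimal check:
  00110011011 = 256 + 128 + 16 + 8 + 2 + 1 = 411
  01000110000 = 512 + 32 + 16 = 560
  411 + 560 = 971, and 001111001011 = 512 + 256 + 128 + 64 + 8 + 2 + 1 = 971 ✓



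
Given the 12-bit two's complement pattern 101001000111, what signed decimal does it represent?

Binary: 101001000111
Sign bit: 1 (negative)
Invert: 010110111000
Add 1:  010110111001
Magnitude: 010110111001 = 1024 + 256 + 128 + 32 + 16 + 8 + 1 = 1465
Value: -1465



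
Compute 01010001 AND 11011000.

AND: 1 only when both bits are 1
  01010001
& 11011000
----------
  01010000
Decimal: 81 & 216 = 80



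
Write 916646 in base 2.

Using repeated division by 2:
916646 ÷ 2 = 458323 remainder 0
458323 ÷ 2 = 229161 remainder 1
229161 ÷ 2 = 114580 remainder 1
114580 ÷ 2 = 57290 remainder 0
57290 ÷ 2 = 28645 remainder 0
28645 ÷ 2 = 14322 remainder 1
14322 ÷ 2 = 7161 remainder 0
7161 ÷ 2 = 3580 remainder 1
3580 ÷ 2 = 1790 remainder 0
1790 ÷ 2 = 895 remainder 0
895 ÷ 2 = 447 remainder 1
447 ÷ 2 = 223 remainder 1
223 ÷ 2 = 111 remainder 1
111 ÷ 2 = 55 remainder 1
55 ÷ 2 = 27 remainder 1
27 ÷ 2 = 13 remainder 1
13 ÷ 2 = 6 remainder 1
6 ÷ 2 = 3 remainder 0
3 ÷ 2 = 1 remainder 1
1 ÷ 2 = 0 remainder 1
Reading remainders bottom to top: 11011111110010100110



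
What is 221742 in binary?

Using repeated division by 2:
221742 ÷ 2 = 110871 remainder 0
110871 ÷ 2 = 55435 remainder 1
55435 ÷ 2 = 27717 remainder 1
27717 ÷ 2 = 13858 remainder 1
13858 ÷ 2 = 6929 remainder 0
6929 ÷ 2 = 3464 remainder 1
3464 ÷ 2 = 1732 remainder 0
1732 ÷ 2 = 866 remainder 0
866 ÷ 2 = 433 remainder 0
433 ÷ 2 = 216 remainder 1
216 ÷ 2 = 108 remainder 0
108 ÷ 2 = 54 remainder 0
54 ÷ 2 = 27 remainder 0
27 ÷ 2 = 13 remainder 1
13 ÷ 2 = 6 remainder 1
6 ÷ 2 = 3 remainder 0
3 ÷ 2 = 1 remainder 1
1 ÷ 2 = 0 remainder 1
Reading remainders bottom to top: 110110001000101110



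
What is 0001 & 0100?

AND: 1 only when both bits are 1
  0001
& 0100
------
  0000
Decimal: 1 & 4 = 0



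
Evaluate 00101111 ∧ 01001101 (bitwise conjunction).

AND: 1 only when both bits are 1
  00101111
& 01001101
----------
  00001101
Decimal: 47 & 77 = 13



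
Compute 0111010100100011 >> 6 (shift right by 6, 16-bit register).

Original: 0111010100100011 (decimal 29987)
Shift right by 6 positions
Drop the 6 low bits; fill with zeros on the left
Result: 0000000111010100 (decimal 468)
Equivalent: 29987 >> 6 = 29987 ÷ 2^6 = 468



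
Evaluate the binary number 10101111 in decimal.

Sum of powers of 2 for each 1-bit:
2^0 + 2^1 + 2^2 + 2^3 + 2^5 + 2^7
= 1 + 2 + 4 + 8 + 32 + 128
= 175



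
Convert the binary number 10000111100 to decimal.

Sum of powers of 2 for each 1-bit:
2^2 + 2^3 + 2^4 + 2^5 + 2^10
= 4 + 8 + 16 + 32 + 1024
= 1084



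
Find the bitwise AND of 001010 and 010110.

AND: 1 only when both bits are 1
  001010
& 010110
--------
  000010
Decimal: 10 & 22 = 2



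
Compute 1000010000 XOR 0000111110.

XOR: 1 when bits differ
  1000010000
^ 0000111110
------------
  1000101110
Decimal: 528 ^ 62 = 558



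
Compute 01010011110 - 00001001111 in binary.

Method 1 - Direct subtraction (column by column from the right: bit − bit − borrow-in; if negative, add 2 and borrow 1 from the next column):
borrow: 00010011110
        01010011110
-       00001001111
-------------------
        01001001111

Method 2 - Add two's complement:
Two's complement of 00001001111: invert → 11110110000, add 1 → 11110110001
  01010011110
+ 11110110001
-------------
 101001001111  (end carry out of the top bit = 1)
Discarding the end carry: 01001001111
Decimal check:
  01010011110 = 512 + 128 + 16 + 8 + 4 + 2 = 670
  00001001111 = 64 + 8 + 4 + 2 + 1 = 79
  670 - 79 = 591, and 01001001111 = 512 + 64 + 8 + 4 + 2 + 1 = 591 ✓



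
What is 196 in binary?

Using repeated division by 2:
196 ÷ 2 = 98 remainder 0
98 ÷ 2 = 49 remainder 0
49 ÷ 2 = 24 remainder 1
24 ÷ 2 = 12 remainder 0
12 ÷ 2 = 6 remainder 0
6 ÷ 2 = 3 remainder 0
3 ÷ 2 = 1 remainder 1
1 ÷ 2 = 0 remainder 1
Reading remainders bottom to top: 11000100



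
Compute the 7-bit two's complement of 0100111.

Original: 0100111
Step 1 - Invert all bits: 1011000
Step 2 - Add 1: 1011001
Verification: 0100111 + 1011001 = 10000000; discarding the end carry (carry out of the top bit) leaves the 7-bit value 0000000, as required for x + (-x)



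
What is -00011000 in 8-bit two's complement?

Original: 00011000
Step 1 - Invert all bits: 11100111
Step 2 - Add 1: 11101000
Verification: 00011000 + 11101000 = 100000000; discarding the end carry (carry out of the top bit) leaves the 8-bit value 00000000, as required for x + (-x)



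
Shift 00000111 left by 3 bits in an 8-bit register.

Original: 00000111 (decimal 7)
Shift left by 3 positions
Append 3 zeros on the right
Result: 00111000 (decimal 56)
Equivalent: 7 << 3 = 7 × 2^3 = 56



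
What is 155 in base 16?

Using repeated division by 16 (digits 10–15 are A–F):
155 ÷ 16 = 9 remainder 11 (B)
9 ÷ 16 = 0 remainder 9
Reading remainders bottom to top: 9B



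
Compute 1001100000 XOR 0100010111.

XOR: 1 when bits differ
  1001100000
^ 0100010111
------------
  1101110111
Decimal: 608 ^ 279 = 887



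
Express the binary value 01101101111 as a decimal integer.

Sum of powers of 2 for each 1-bit:
2^0 + 2^1 + 2^2 + 2^3 + 2^5 + 2^6 + 2^8 + 2^9
= 1 + 2 + 4 + 8 + 32 + 64 + 256 + 512
= 879



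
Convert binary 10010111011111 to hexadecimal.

Group into 4-bit nibbles from right:
  0010 = 2
  0101 = 5
  1101 = D
  1111 = F
Result: 25DF



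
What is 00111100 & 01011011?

AND: 1 only when both bits are 1
  00111100
& 01011011
----------
  00011000
Decimal: 60 & 91 = 24



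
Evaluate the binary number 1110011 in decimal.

Sum of powers of 2 for each 1-bit:
2^0 + 2^1 + 2^4 + 2^5 + 2^6
= 1 + 2 + 16 + 32 + 64
= 115



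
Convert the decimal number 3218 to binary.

Using repeated division by 2:
3218 ÷ 2 = 1609 remainder 0
1609 ÷ 2 = 804 remainder 1
804 ÷ 2 = 402 remainder 0
402 ÷ 2 = 201 remainder 0
201 ÷ 2 = 100 remainder 1
100 ÷ 2 = 50 remainder 0
50 ÷ 2 = 25 remainder 0
25 ÷ 2 = 12 remainder 1
12 ÷ 2 = 6 remainder 0
6 ÷ 2 = 3 remainder 0
3 ÷ 2 = 1 remainder 1
1 ÷ 2 = 0 remainder 1
Reading remainders bottom to top: 110010010010



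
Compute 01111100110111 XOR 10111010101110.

XOR: 1 when bits differ
  01111100110111
^ 10111010101110
----------------
  11000110011001
Decimal: 7991 ^ 11950 = 12697



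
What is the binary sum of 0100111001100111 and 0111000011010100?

Add column by column from the right: bit + bit + carry-in; write the sum mod 2, carry 1 when the sum is 2 or 3.
carry:  1000000110001000
        0100111001100111
+       0111000011010100
------------------------
       01011111100111011
(the carry out of the leftmost column, 0, becomes the leading bit)
Decimal check:
  0100111001100111 = 16384 + 2048 + 1024 + 512 + 64 + 32 + 4 + 2 + 1 = 20071
  0111000011010100 = 16384 + 8192 + 4096 + 128 + 64 + 16 + 4 = 28884
  20071 + 28884 = 48955, and 01011111100111011 = 32768 + 8192 + 4096 + 2048 + 1024 + 512 + 256 + 32 + 16 + 8 + 2 + 1 = 48955 ✓



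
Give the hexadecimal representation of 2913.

Using repeated division by 16 (digits 10–15 are A–F):
2913 ÷ 16 = 182 remainder 1
182 ÷ 16 = 11 remainder 6
11 ÷ 16 = 0 remainder 11 (B)
Reading remainders bottom to top: B61



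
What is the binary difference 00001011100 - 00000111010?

Method 1 - Direct subtraction (column by column from the right: bit − bit − borrow-in; if negative, add 2 and borrow 1 from the next column):
borrow: 00001000100
        00001011100
-       00000111010
-------------------
        00000100010

Method 2 - Add two's complement:
Two's complement of 00000111010: invert → 11111000101, add 1 → 11111000110
  00001011100
+ 11111000110
-------------
 100000100010  (end carry out of the top bit = 1)
Discarding the end carry: 00000100010
Decimal check:
  00001011100 = 64 + 16 + 8 + 4 = 92
  00000111010 = 32 + 16 + 8 + 2 = 58
  92 - 58 = 34, and 00000100010 = 32 + 2 = 34 ✓



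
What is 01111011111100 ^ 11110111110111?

XOR: 1 when bits differ
  01111011111100
^ 11110111110111
----------------
  10001100001011
Decimal: 7932 ^ 15863 = 8971



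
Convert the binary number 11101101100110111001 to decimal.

Sum of powers of 2 for each 1-bit:
2^0 + 2^3 + 2^4 + 2^5 + 2^7 + 2^8 + 2^11 + 2^12 + 2^14 + 2^15 + 2^17 + 2^18 + 2^19
= 1 + 8 + 16 + 32 + 128 + 256 + 2048 + 4096 + 16384 + 32768 + 131072 + 262144 + 524288
= 973241



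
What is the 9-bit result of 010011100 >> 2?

Original: 010011100 (decimal 156)
Shift right by 2 positions
Drop the 2 low bits; fill with zeros on the left
Result: 000100111 (decimal 39)
Equivalent: 156 >> 2 = 156 ÷ 2^2 = 39



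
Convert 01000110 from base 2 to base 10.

Sum of powers of 2 for each 1-bit:
2^1 + 2^2 + 2^6
= 2 + 4 + 64
= 70



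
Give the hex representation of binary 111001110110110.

Group into 4-bit nibbles from right:
  0111 = 7
  0011 = 3
  1011 = B
  0110 = 6
Result: 73B6



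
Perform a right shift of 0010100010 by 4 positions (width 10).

Original: 0010100010 (decimal 162)
Shift right by 4 positions
Drop the 4 low bits; fill with zeros on the left
Result: 0000001010 (decimal 10)
Equivalent: 162 >> 4 = 162 ÷ 2^4 = 10



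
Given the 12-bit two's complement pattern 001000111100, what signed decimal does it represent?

Binary: 001000111100
Sign bit: 0 (non-negative)
Read directly as an unsigned value:
001000111100 = 512 + 32 + 16 + 8 + 4 = 572
Value: 572



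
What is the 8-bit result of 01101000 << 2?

Original: 01101000 (decimal 104)
Shift left by 2 positions
Append 2 zeros on the right and drop the 2 high bits that overflow the 8-bit width
Result: 10100000 (decimal 160)
Equivalent: 104 << 2 = 104 × 2^2 = 416, truncated to 8 bits = 160



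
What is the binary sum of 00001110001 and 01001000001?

Add column by column from the right: bit + bit + carry-in; write the sum mod 2, carry 1 when the sum is 2 or 3.
carry:  00010000010
        00001110001
+       01001000001
-------------------
       001010110010
(the carry out of the leftmost column, 0, becomes the leading bit)
Decimal check:
  00001110001 = 64 + 32 + 16 + 1 = 113
  01001000001 = 512 + 64 + 1 = 577
  113 + 577 = 690, and 001010110010 = 512 + 128 + 32 + 16 + 2 = 690 ✓



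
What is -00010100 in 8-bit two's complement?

Original: 00010100
Step 1 - Invert all bits: 11101011
Step 2 - Add 1: 11101100
Verification: 00010100 + 11101100 = 100000000; discarding the end carry (carry out of the top bit) leaves the 8-bit value 00000000, as required for x + (-x)



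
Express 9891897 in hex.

Using repeated division by 16 (digits 10–15 are A–F):
9891897 ÷ 16 = 618243 remainder 9
618243 ÷ 16 = 38640 remainder 3
38640 ÷ 16 = 2415 remainder 0
2415 ÷ 16 = 150 remainder 15 (F)
150 ÷ 16 = 9 remainder 6
9 ÷ 16 = 0 remainder 9
Reading remainders bottom to top: 96F039



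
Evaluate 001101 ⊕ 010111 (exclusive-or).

XOR: 1 when bits differ
  001101
^ 010111
--------
  011010
Decimal: 13 ^ 23 = 26



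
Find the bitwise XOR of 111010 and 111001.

XOR: 1 when bits differ
  111010
^ 111001
--------
  000011
Decimal: 58 ^ 57 = 3



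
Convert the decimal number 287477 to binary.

Using repeated division by 2:
287477 ÷ 2 = 143738 remainder 1
143738 ÷ 2 = 71869 remainder 0
71869 ÷ 2 = 35934 remainder 1
35934 ÷ 2 = 17967 remainder 0
17967 ÷ 2 = 8983 remainder 1
8983 ÷ 2 = 4491 remainder 1
4491 ÷ 2 = 2245 remainder 1
2245 ÷ 2 = 1122 remainder 1
1122 ÷ 2 = 561 remainder 0
561 ÷ 2 = 280 remainder 1
280 ÷ 2 = 140 remainder 0
140 ÷ 2 = 70 remainder 0
70 ÷ 2 = 35 remainder 0
35 ÷ 2 = 17 remainder 1
17 ÷ 2 = 8 remainder 1
8 ÷ 2 = 4 remainder 0
4 ÷ 2 = 2 remainder 0
2 ÷ 2 = 1 remainder 0
1 ÷ 2 = 0 remainder 1
Reading remainders bottom to top: 1000110001011110101



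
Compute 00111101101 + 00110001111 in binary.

Add column by column from the right: bit + bit + carry-in; write the sum mod 2, carry 1 when the sum is 2 or 3.
carry:  01100011110
        00111101101
+       00110001111
-------------------
       001101111100
(the carry out of the leftmost column, 0, becomes the leading bit)
Decimal check:
  00111101101 = 256 + 128 + 64 + 32 + 8 + 4 + 1 = 493
  00110001111 = 256 + 128 + 8 + 4 + 2 + 1 = 399
  493 + 399 = 892, and 001101111100 = 512 + 256 + 64 + 32 + 16 + 8 + 4 = 892 ✓



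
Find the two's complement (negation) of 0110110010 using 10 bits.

Original: 0110110010
Step 1 - Invert all bits: 1001001101
Step 2 - Add 1: 1001001110
Verification: 0110110010 + 1001001110 = 10000000000; discarding the end carry (carry out of the top bit) leaves the 10-bit value 0000000000, as required for x + (-x)



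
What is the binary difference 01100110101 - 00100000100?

Method 1 - Direct subtraction (column by column from the right: bit − bit − borrow-in; if negative, add 2 and borrow 1 from the next column):
borrow: 00000000000
        01100110101
-       00100000100
-------------------
        01000110001

Method 2 - Add two's complement:
Two's complement of 00100000100: invert → 11011111011, add 1 → 11011111100
  01100110101
+ 11011111100
-------------
 101000110001  (end carry out of the top bit = 1)
Discarding the end carry: 01000110001
Decimal check:
  01100110101 = 512 + 256 + 32 + 16 + 4 + 1 = 821
  00100000100 = 256 + 4 = 260
  821 - 260 = 561, and 01000110001 = 512 + 32 + 16 + 1 = 561 ✓



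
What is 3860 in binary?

Using repeated division by 2:
3860 ÷ 2 = 1930 remainder 0
1930 ÷ 2 = 965 remainder 0
965 ÷ 2 = 482 remainder 1
482 ÷ 2 = 241 remainder 0
241 ÷ 2 = 120 remainder 1
120 ÷ 2 = 60 remainder 0
60 ÷ 2 = 30 remainder 0
30 ÷ 2 = 15 remainder 0
15 ÷ 2 = 7 remainder 1
7 ÷ 2 = 3 remainder 1
3 ÷ 2 = 1 remainder 1
1 ÷ 2 = 0 remainder 1
Reading remainders bottom to top: 111100010100



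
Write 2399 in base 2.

Using repeated division by 2:
2399 ÷ 2 = 1199 remainder 1
1199 ÷ 2 = 599 remainder 1
599 ÷ 2 = 299 remainder 1
299 ÷ 2 = 149 remainder 1
149 ÷ 2 = 74 remainder 1
74 ÷ 2 = 37 remainder 0
37 ÷ 2 = 18 remainder 1
18 ÷ 2 = 9 remainder 0
9 ÷ 2 = 4 remainder 1
4 ÷ 2 = 2 remainder 0
2 ÷ 2 = 1 remainder 0
1 ÷ 2 = 0 remainder 1
Reading remainders bottom to top: 100101011111



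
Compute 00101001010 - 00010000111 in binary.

Method 1 - Direct subtraction (column by column from the right: bit − bit − borrow-in; if negative, add 2 and borrow 1 from the next column):
borrow: 00100001110
        00101001010
-       00010000111
-------------------
        00011000011

Method 2 - Add two's complement:
Two's complement of 00010000111: invert → 11101111000, add 1 → 11101111001
  00101001010
+ 11101111001
-------------
 100011000011  (end carry out of the top bit = 1)
Discarding the end carry: 00011000011
Decimal check:
  00101001010 = 256 + 64 + 8 + 2 = 330
  00010000111 = 128 + 4 + 2 + 1 = 135
  330 - 135 = 195, and 00011000011 = 128 + 64 + 2 + 1 = 195 ✓



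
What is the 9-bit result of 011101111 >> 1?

Original: 011101111 (decimal 239)
Shift right by 1 position
Drop the 1 low bit; fill with zero on the left
Result: 001110111 (decimal 119)
Equivalent: 239 >> 1 = 239 ÷ 2^1 = 119



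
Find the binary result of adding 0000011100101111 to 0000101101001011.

Add column by column from the right: bit + bit + carry-in; write the sum mod 2, carry 1 when the sum is 2 or 3.
carry:  0001111000011110
        0000011100101111
+       0000101101001011
------------------------
       00001001001111010
(the carry out of the leftmost column, 0, becomes the leading bit)
Decimal check:
  0000011100101111 = 1024 + 512 + 256 + 32 + 8 + 4 + 2 + 1 = 1839
  0000101101001011 = 2048 + 512 + 256 + 64 + 8 + 2 + 1 = 2891
  1839 + 2891 = 4730, and 00001001001111010 = 4096 + 512 + 64 + 32 + 16 + 8 + 2 = 4730 ✓



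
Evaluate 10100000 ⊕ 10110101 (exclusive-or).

XOR: 1 when bits differ
  10100000
^ 10110101
----------
  00010101
Decimal: 160 ^ 181 = 21



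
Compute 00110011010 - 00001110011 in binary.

Method 1 - Direct subtraction (column by column from the right: bit − bit − borrow-in; if negative, add 2 and borrow 1 from the next column):
borrow: 00011001110
        00110011010
-       00001110011
-------------------
        00100100111

Method 2 - Add two's complement:
Two's complement of 00001110011: invert → 11110001100, add 1 → 11110001101
  00110011010
+ 11110001101
-------------
 100100100111  (end carry out of the top bit = 1)
Discarding the end carry: 00100100111
Decimal check:
  00110011010 = 256 + 128 + 16 + 8 + 2 = 410
  00001110011 = 64 + 32 + 16 + 2 + 1 = 115
  410 - 115 = 295, and 00100100111 = 256 + 32 + 4 + 2 + 1 = 295 ✓



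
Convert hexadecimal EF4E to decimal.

Expand by place value (powers of 16):
Digit values: E = 14, F = 15
EF4E = 14 × 16^3 + 15 × 16^2 + 4 × 16^1 + 14 × 16^0
= 14 × 4096 + 15 × 256 + 4 × 16 + 14 × 1
= 57344 + 3840 + 64 + 14
= 61262



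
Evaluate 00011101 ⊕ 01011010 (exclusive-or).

XOR: 1 when bits differ
  00011101
^ 01011010
----------
  01000111
Decimal: 29 ^ 90 = 71



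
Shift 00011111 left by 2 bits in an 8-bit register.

Original: 00011111 (decimal 31)
Shift left by 2 positions
Append 2 zeros on the right
Result: 01111100 (decimal 124)
Equivalent: 31 << 2 = 31 × 2^2 = 124



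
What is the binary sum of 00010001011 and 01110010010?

Add column by column from the right: bit + bit + carry-in; write the sum mod 2, carry 1 when the sum is 2 or 3.
carry:  11100000100
        00010001011
+       01110010010
-------------------
       010000011101
(the carry out of the leftmost column, 0, becomes the leading bit)
Decimal check:
  00010001011 = 128 + 8 + 2 + 1 = 139
  01110010010 = 512 + 256 + 128 + 16 + 2 = 914
  139 + 914 = 1053, and 010000011101 = 1024 + 16 + 8 + 4 + 1 = 1053 ✓



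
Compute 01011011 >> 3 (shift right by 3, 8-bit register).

Original: 01011011 (decimal 91)
Shift right by 3 positions
Drop the 3 low bits; fill with zeros on the left
Result: 00001011 (decimal 11)
Equivalent: 91 >> 3 = 91 ÷ 2^3 = 11



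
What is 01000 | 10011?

OR: 1 when either bit is 1
  01000
| 10011
-------
  11011
Decimal: 8 | 19 = 27



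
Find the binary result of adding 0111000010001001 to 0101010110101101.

Add column by column from the right: bit + bit + carry-in; write the sum mod 2, carry 1 when the sum is 2 or 3.
carry:  1110001100010010
        0111000010001001
+       0101010110101101
------------------------
       01100011000110110
(the carry out of the leftmost column, 0, becomes the leading bit)
Decimal check:
  0111000010001001 = 16384 + 8192 + 4096 + 128 + 8 + 1 = 28809
  0101010110101101 = 16384 + 4096 + 1024 + 256 + 128 + 32 + 8 + 4 + 1 = 21933
  28809 + 21933 = 50742, and 01100011000110110 = 32768 + 16384 + 1024 + 512 + 32 + 16 + 4 + 2 = 50742 ✓



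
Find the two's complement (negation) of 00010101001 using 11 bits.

Original: 00010101001
Step 1 - Invert all bits: 11101010110
Step 2 - Add 1: 11101010111
Verification: 00010101001 + 11101010111 = 100000000000; discarding the end carry (carry out of the top bit) leaves the 11-bit value 00000000000, as required for x + (-x)



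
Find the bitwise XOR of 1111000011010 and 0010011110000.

XOR: 1 when bits differ
  1111000011010
^ 0010011110000
---------------
  1101011101010
Decimal: 7706 ^ 1264 = 6890



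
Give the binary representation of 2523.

Using repeated division by 2:
2523 ÷ 2 = 1261 remainder 1
1261 ÷ 2 = 630 remainder 1
630 ÷ 2 = 315 remainder 0
315 ÷ 2 = 157 remainder 1
157 ÷ 2 = 78 remainder 1
78 ÷ 2 = 39 remainder 0
39 ÷ 2 = 19 remainder 1
19 ÷ 2 = 9 remainder 1
9 ÷ 2 = 4 remainder 1
4 ÷ 2 = 2 remainder 0
2 ÷ 2 = 1 remainder 0
1 ÷ 2 = 0 remainder 1
Reading remainders bottom to top: 100111011011



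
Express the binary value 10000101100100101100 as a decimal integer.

Sum of powers of 2 for each 1-bit:
2^2 + 2^3 + 2^5 + 2^8 + 2^11 + 2^12 + 2^14 + 2^19
= 4 + 8 + 32 + 256 + 2048 + 4096 + 16384 + 524288
= 547116



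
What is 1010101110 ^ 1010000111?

XOR: 1 when bits differ
  1010101110
^ 1010000111
------------
  0000101001
Decimal: 686 ^ 647 = 41



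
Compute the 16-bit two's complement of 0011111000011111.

Original: 0011111000011111
Step 1 - Invert all bits: 1100000111100000
Step 2 - Add 1: 1100000111100001
Verification: 0011111000011111 + 1100000111100001 = 10000000000000000; discarding the end carry (carry out of the top bit) leaves the 16-bit value 0000000000000000, as required for x + (-x)



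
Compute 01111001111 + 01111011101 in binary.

Add column by column from the right: bit + bit + carry-in; write the sum mod 2, carry 1 when the sum is 2 or 3.
carry:  11110111110
        01111001111
+       01111011101
-------------------
       011110101100
(the carry out of the leftmost column, 0, becomes the leading bit)
Decimal check:
  01111001111 = 512 + 256 + 128 + 64 + 8 + 4 + 2 + 1 = 975
  01111011101 = 512 + 256 + 128 + 64 + 16 + 8 + 4 + 1 = 989
  975 + 989 = 1964, and 011110101100 = 1024 + 512 + 256 + 128 + 32 + 8 + 4 = 1964 ✓



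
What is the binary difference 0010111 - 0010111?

Method 1 - Direct subtraction (column by column from the right: bit − bit − borrow-in; if negative, add 2 and borrow 1 from the next column):
borrow: 0000000
        0010111
-       0010111
---------------
        0000000

Method 2 - Add two's complement:
Two's complement of 0010111: invert → 1101000, add 1 → 1101001
  0010111
+ 1101001
---------
 10000000  (end carry out of the top bit = 1)
Discarding the end carry: 0000000
Decimal check:
  0010111 = 16 + 4 + 2 + 1 = 23
  0010111 = 16 + 4 + 2 + 1 = 23
  23 - 23 = 0, and 0000000 = 0 ✓



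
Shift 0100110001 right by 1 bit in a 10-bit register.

Original: 0100110001 (decimal 305)
Shift right by 1 position
Drop the 1 low bit; fill with zero on the left
Result: 0010011000 (decimal 152)
Equivalent: 305 >> 1 = 305 ÷ 2^1 = 152

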